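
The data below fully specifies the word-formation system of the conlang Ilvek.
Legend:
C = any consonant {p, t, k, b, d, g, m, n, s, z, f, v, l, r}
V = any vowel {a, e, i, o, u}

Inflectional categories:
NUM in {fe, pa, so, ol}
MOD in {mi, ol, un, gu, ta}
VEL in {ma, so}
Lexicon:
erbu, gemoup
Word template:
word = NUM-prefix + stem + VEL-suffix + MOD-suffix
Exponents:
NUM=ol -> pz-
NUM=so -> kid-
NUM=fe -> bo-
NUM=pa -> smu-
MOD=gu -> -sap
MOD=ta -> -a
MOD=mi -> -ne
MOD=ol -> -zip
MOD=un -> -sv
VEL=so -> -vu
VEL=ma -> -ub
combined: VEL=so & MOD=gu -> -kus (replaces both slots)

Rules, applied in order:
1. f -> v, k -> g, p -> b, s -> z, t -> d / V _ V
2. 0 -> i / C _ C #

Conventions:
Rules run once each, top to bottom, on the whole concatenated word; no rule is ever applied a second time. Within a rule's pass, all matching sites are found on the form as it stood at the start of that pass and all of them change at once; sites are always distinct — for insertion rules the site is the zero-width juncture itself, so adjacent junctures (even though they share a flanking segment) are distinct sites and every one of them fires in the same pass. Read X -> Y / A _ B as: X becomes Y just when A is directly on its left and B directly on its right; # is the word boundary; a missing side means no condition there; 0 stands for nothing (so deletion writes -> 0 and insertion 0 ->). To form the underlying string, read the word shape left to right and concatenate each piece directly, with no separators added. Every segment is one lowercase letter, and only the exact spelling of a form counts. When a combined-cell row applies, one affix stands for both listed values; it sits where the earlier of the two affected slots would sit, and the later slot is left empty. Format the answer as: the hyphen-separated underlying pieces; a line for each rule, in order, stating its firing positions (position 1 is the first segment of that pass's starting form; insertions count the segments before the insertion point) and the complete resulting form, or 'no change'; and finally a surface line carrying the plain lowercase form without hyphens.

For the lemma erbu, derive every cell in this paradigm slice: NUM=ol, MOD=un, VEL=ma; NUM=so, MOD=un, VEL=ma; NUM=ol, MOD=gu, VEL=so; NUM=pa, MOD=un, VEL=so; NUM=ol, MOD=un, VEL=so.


cell NUM=ol, MOD=un, VEL=ma:
underlying: pz-erbu-ub-sv
1. f -> v, k -> g, p -> b, s -> z, t -> d / V _ V: no change
2. 0 -> i / C _ C #: inserts after position(s) 9: pzerbuubsiv
surface: pzerbuubsiv

cell NUM=so, MOD=un, VEL=ma:
underlying: kid-erbu-ub-sv
1. f -> v, k -> g, p -> b, s -> z, t -> d / V _ V: no change
2. 0 -> i / C _ C #: inserts after position(s) 10: kiderbuubsiv
surface: kiderbuubsiv

cell NUM=ol, MOD=gu, VEL=so:
underlying: pz-erbu-kus
1. f -> v, k -> g, p -> b, s -> z, t -> d / V _ V: fires at position(s) 7: pzerbugus
2. 0 -> i / C _ C #: no change
surface: pzerbugus

cell NUM=pa, MOD=un, VEL=so:
underlying: smu-erbu-vu-sv
1. f -> v, k -> g, p -> b, s -> z, t -> d / V _ V: no change
2. 0 -> i / C _ C #: inserts after position(s) 10: smuerbuvusiv
surface: smuerbuvusiv

cell NUM=ol, MOD=un, VEL=so:
underlying: pz-erbu-vu-sv
1. f -> v, k -> g, p -> b, s -> z, t -> d / V _ V: no change
2. 0 -> i / C _ C #: inserts after position(s) 9: pzerbuvusiv
surface: pzerbuvusiv


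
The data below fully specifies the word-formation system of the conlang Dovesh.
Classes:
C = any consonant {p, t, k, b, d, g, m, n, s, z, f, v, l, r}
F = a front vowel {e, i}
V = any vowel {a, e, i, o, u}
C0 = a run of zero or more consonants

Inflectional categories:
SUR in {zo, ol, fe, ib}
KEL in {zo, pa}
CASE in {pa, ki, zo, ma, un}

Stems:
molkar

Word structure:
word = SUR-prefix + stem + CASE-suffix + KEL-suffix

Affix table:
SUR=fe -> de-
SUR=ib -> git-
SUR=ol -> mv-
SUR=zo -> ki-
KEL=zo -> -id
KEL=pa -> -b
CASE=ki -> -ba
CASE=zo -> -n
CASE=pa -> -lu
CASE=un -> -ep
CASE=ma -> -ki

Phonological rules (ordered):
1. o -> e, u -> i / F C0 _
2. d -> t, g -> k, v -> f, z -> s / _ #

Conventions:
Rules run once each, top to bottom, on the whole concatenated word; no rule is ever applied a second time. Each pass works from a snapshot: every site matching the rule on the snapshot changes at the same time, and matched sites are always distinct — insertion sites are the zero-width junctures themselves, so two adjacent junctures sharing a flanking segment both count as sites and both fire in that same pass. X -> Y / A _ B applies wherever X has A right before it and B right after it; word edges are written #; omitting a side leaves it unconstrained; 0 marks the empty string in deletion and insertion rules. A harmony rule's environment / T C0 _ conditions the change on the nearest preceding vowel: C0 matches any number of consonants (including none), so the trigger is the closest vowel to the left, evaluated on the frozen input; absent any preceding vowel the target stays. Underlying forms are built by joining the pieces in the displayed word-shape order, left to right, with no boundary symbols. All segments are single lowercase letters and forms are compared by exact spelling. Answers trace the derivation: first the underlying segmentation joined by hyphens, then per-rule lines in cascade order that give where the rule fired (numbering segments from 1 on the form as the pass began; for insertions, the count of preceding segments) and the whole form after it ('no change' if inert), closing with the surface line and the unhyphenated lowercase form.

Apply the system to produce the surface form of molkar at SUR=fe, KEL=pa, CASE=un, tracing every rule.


underlying: de-molkar-ep-b
1. o -> e, u -> i / F C0 _: fires at position(s) 4: demelkarepb
2. d -> t, g -> k, v -> f, z -> s / _ #: no change
surface: demelkarepb


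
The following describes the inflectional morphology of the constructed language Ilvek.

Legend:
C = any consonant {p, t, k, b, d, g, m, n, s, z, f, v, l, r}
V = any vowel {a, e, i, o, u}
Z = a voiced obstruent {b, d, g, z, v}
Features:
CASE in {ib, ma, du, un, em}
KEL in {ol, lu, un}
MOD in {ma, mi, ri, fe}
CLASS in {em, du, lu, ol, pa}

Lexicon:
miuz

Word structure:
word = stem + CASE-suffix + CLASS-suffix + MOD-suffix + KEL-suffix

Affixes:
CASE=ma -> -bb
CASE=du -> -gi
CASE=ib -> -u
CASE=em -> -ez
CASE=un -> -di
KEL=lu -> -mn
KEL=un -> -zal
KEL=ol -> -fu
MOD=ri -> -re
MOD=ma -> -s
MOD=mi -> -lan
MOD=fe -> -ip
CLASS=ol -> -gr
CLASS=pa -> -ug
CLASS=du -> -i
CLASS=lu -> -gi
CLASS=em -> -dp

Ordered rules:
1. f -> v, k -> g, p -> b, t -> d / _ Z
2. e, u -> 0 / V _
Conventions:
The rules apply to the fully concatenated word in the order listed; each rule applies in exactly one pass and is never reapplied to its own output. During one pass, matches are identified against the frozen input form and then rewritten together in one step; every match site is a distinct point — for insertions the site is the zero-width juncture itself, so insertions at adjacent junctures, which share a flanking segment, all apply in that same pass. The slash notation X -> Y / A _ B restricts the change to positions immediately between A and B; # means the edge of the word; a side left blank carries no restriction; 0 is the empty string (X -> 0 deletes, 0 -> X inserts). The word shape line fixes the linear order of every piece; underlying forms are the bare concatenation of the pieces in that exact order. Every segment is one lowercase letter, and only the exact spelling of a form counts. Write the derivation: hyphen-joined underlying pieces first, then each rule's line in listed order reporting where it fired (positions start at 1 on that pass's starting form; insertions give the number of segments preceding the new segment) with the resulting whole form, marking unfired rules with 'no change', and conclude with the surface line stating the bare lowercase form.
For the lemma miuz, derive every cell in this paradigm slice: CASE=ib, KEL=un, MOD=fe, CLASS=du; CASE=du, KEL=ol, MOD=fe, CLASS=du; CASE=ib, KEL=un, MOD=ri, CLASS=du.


cell CASE=ib, KEL=un, MOD=fe, CLASS=du:
underlying: miuz-u-i-ip-zal
1. f -> v, k -> g, p -> b, t -> d / _ Z: fires at position(s) 8: miuzuiibzal
2. e, u -> 0 / V _: fires at position(s) 3: mizuiibzal
surface: mizuiibzal

cell CASE=du, KEL=ol, MOD=fe, CLASS=du:
underlying: miuz-gi-i-ip-fu
1. f -> v, k -> g, p -> b, t -> d / _ Z: no change
2. e, u -> 0 / V _: fires at position(s) 3: mizgiiipfu
surface: mizgiiipfu

cell CASE=ib, KEL=un, MOD=ri, CLASS=du:
underlying: miuz-u-i-re-zal
1. f -> v, k -> g, p -> b, t -> d / _ Z: no change
2. e, u -> 0 / V _: fires at position(s) 3: mizuirezal
surface: mizuirezal


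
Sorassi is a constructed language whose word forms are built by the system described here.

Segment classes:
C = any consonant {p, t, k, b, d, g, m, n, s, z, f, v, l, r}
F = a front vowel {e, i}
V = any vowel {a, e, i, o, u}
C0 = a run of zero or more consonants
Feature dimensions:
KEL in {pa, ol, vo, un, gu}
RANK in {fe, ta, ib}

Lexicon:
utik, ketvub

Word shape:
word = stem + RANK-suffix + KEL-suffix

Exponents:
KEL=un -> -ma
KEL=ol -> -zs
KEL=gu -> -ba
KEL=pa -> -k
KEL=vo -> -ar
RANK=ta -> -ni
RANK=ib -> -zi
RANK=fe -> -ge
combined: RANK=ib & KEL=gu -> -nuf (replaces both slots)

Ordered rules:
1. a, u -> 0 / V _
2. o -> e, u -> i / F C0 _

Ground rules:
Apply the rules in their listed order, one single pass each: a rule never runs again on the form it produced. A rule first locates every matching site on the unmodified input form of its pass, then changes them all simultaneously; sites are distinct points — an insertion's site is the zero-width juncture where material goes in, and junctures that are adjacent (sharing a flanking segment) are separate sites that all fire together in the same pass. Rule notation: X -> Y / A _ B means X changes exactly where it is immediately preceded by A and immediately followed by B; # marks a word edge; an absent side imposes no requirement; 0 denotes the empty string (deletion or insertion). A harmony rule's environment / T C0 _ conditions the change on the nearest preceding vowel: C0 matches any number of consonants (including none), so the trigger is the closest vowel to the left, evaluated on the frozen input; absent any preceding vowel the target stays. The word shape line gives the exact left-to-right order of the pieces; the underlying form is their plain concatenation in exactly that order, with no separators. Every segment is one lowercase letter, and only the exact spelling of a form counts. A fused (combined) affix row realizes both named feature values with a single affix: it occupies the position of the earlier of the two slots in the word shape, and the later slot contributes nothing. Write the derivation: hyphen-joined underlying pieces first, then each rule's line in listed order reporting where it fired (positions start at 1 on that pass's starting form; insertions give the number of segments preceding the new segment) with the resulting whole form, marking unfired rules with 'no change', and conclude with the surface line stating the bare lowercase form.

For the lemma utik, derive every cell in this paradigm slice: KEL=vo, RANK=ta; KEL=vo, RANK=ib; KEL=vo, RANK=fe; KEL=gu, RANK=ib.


cell KEL=vo, RANK=ta:
underlying: utik-ni-ar
1. a, u -> 0 / V _: fires at position(s) 7: utiknir
2. o -> e, u -> i / F C0 _: no change
surface: utiknir

cell KEL=vo, RANK=ib:
underlying: utik-zi-ar
1. a, u -> 0 / V _: fires at position(s) 7: utikzir
2. o -> e, u -> i / F C0 _: no change
surface: utikzir

cell KEL=vo, RANK=fe:
underlying: utik-ge-ar
1. a, u -> 0 / V _: fires at position(s) 7: utikger
2. o -> e, u -> i / F C0 _: no change
surface: utikger

cell KEL=gu, RANK=ib:
underlying: utik-nuf
1. a, u -> 0 / V _: no change
2. o -> e, u -> i / F C0 _: fires at position(s) 6: utiknif
surface: utiknif


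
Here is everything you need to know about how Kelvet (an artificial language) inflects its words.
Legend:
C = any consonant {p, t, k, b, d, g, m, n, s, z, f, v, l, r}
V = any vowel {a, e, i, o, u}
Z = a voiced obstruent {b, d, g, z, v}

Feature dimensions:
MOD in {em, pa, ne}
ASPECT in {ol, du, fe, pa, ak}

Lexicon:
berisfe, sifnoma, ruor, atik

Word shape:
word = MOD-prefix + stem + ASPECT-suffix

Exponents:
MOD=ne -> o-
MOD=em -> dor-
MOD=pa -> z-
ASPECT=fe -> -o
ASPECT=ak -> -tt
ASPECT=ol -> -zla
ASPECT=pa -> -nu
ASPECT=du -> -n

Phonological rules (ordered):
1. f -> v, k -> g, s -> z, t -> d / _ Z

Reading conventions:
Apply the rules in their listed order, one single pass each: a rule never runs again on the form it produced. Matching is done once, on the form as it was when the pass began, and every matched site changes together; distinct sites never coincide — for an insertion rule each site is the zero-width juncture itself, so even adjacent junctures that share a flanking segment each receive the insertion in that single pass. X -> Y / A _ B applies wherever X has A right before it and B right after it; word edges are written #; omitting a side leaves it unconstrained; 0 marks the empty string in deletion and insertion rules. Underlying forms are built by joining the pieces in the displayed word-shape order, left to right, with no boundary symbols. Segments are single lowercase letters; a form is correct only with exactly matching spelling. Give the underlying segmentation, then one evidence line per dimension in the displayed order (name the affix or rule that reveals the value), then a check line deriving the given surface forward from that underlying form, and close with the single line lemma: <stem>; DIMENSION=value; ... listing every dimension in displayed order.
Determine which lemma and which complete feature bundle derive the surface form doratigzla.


underlying: dor-atik-zla
MOD=em - signalled by the affix dor-
ASPECT=ol - signalled by the affix -zla
check: doratikzla -> doratigzla
lemma: atik; MOD=em; ASPECT=ol


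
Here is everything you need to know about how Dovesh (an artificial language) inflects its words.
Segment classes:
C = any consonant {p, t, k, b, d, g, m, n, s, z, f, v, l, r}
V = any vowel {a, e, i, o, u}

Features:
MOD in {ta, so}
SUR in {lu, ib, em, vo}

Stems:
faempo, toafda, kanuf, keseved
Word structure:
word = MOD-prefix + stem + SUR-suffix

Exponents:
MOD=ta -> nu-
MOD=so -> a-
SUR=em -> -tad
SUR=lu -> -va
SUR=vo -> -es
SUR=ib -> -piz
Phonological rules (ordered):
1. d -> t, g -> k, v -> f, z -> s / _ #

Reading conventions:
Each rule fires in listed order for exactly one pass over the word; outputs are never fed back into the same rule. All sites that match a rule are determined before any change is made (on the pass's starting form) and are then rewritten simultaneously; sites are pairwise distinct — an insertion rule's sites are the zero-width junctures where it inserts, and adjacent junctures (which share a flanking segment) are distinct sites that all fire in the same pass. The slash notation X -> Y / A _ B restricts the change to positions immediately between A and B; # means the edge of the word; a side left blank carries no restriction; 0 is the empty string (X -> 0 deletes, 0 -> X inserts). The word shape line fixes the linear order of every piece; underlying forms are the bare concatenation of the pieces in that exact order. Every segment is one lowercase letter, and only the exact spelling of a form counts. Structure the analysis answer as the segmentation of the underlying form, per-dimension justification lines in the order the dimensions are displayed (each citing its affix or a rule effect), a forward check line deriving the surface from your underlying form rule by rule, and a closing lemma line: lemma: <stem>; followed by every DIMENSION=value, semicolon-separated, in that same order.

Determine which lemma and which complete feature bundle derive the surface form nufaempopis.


underlying: nu-faempo-piz
MOD=ta - signalled by the affix nu-
SUR=ib - signalled by the affix -piz
check: nufaempopiz -> nufaempopis
lemma: faempo; MOD=ta; SUR=ib


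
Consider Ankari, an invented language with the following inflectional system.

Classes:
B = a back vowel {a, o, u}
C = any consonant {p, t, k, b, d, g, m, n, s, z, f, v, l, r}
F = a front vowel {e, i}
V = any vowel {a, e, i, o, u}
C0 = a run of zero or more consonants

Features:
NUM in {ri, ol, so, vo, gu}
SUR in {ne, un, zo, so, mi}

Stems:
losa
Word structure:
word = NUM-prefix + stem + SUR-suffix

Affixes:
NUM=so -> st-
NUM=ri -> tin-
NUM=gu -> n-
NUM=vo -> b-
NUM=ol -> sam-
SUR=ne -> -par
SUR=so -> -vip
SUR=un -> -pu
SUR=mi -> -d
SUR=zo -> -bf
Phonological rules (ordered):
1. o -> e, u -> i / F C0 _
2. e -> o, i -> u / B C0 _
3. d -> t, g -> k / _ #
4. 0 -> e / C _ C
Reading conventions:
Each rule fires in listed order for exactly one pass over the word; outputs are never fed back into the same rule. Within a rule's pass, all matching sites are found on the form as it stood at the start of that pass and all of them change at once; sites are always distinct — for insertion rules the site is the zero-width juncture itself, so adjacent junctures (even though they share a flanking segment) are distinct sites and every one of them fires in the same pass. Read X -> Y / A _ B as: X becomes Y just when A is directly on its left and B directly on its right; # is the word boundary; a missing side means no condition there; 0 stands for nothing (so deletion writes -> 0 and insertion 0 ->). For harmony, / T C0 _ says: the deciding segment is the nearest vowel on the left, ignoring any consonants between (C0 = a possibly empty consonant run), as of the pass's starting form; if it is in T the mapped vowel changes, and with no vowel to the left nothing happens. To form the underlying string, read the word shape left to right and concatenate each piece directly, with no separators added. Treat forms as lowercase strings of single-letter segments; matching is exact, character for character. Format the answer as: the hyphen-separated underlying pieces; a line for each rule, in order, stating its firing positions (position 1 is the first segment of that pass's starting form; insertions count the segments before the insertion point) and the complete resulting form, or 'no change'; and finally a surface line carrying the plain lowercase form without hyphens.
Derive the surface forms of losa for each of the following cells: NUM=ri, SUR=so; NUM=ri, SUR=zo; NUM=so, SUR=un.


cell NUM=ri, SUR=so:
underlying: tin-losa-vip
1. o -> e, u -> i / F C0 _: fires at position(s) 5: tinlesavip
2. e -> o, i -> u / B C0 _: fires at position(s) 9: tinlesavup
3. d -> t, g -> k / _ #: no change
4. 0 -> e / C _ C: inserts after position(s) 3: tinelesavup
surface: tinelesavup

cell NUM=ri, SUR=zo:
underlying: tin-losa-bf
1. o -> e, u -> i / F C0 _: fires at position(s) 5: tinlesabf
2. e -> o, i -> u / B C0 _: no change
3. d -> t, g -> k / _ #: no change
4. 0 -> e / C _ C: inserts after position(s) 3, 8: tinelesabef
surface: tinelesabef

cell NUM=so, SUR=un:
underlying: st-losa-pu
1. o -> e, u -> i / F C0 _: no change
2. e -> o, i -> u / B C0 _: no change
3. d -> t, g -> k / _ #: no change
4. 0 -> e / C _ C: inserts after position(s) 1, 2: setelosapu
surface: setelosapu


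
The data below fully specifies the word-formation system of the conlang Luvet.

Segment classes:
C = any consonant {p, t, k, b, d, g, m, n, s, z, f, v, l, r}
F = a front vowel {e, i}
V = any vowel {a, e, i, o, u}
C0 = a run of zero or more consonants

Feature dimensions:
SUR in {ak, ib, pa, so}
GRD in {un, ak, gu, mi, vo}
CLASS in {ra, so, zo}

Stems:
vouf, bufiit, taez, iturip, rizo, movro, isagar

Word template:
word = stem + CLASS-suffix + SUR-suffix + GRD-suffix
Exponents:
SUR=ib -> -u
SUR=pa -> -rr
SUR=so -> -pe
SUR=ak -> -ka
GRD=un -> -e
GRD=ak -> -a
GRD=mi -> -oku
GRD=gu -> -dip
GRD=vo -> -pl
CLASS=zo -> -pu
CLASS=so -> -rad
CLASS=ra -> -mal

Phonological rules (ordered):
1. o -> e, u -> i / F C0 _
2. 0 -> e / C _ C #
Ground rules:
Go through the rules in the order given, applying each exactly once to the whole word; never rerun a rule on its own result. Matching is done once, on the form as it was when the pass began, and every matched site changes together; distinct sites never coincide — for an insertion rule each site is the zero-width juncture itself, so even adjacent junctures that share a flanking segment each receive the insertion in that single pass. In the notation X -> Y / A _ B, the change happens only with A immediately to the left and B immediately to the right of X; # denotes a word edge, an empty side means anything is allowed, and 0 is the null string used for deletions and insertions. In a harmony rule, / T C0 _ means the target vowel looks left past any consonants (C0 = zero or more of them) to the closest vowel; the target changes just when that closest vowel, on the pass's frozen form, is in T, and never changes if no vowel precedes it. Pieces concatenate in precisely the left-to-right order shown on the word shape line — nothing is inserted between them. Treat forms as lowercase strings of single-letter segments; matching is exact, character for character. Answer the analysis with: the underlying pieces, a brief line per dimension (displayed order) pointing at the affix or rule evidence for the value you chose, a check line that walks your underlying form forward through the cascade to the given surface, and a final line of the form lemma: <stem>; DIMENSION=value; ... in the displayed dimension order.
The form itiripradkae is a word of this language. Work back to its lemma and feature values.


underlying: iturip-rad-ka-e
SUR=ak - signalled by the affix -ka
GRD=un - signalled by the affix -e
CLASS=so - signalled by the affix -rad
check: ituripradkae -> itiripradkae -> itiripradkae
lemma: iturip; SUR=ak; GRD=un; CLASS=so


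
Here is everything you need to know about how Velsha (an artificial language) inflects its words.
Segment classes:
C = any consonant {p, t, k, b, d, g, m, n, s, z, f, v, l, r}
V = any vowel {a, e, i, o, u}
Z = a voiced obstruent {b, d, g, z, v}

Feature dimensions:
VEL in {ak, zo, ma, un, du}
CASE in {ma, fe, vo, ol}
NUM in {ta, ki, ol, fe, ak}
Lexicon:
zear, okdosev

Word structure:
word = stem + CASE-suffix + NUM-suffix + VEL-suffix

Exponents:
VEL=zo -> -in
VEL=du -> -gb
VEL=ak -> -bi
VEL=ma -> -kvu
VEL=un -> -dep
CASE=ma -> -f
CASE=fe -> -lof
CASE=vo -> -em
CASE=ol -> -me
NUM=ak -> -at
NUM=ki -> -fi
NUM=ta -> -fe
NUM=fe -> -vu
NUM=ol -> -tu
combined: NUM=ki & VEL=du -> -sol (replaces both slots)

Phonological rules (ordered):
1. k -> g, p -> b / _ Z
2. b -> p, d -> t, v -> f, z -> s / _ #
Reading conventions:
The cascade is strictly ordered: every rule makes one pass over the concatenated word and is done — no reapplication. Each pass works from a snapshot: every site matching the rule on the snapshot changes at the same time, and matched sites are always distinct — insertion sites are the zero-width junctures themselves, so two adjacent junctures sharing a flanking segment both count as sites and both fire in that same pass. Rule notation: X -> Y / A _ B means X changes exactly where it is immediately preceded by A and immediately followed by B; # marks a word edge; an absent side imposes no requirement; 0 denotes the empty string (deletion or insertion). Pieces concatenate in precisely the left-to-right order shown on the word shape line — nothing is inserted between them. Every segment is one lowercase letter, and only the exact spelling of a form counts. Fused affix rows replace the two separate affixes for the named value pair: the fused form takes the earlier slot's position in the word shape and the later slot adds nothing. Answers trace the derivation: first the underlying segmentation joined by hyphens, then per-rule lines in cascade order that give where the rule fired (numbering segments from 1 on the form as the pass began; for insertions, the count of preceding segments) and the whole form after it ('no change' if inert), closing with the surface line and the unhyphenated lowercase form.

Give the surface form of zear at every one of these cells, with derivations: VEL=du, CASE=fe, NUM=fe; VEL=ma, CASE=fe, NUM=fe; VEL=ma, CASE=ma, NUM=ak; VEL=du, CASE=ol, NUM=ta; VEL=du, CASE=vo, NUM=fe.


cell VEL=du, CASE=fe, NUM=fe:
underlying: zear-lof-vu-gb
1. k -> g, p -> b / _ Z: no change
2. b -> p, d -> t, v -> f, z -> s / _ #: fires at position(s) 11: zearlofvugp
surface: zearlofvugp

cell VEL=ma, CASE=fe, NUM=fe:
underlying: zear-lof-vu-kvu
1. k -> g, p -> b / _ Z: fires at position(s) 10: zearlofvugvu
2. b -> p, d -> t, v -> f, z -> s / _ #: no change
surface: zearlofvugvu

cell VEL=ma, CASE=ma, NUM=ak:
underlying: zear-f-at-kvu
1. k -> g, p -> b / _ Z: fires at position(s) 8: zearfatgvu
2. b -> p, d -> t, v -> f, z -> s / _ #: no change
surface: zearfatgvu

cell VEL=du, CASE=ol, NUM=ta:
underlying: zear-me-fe-gb
1. k -> g, p -> b / _ Z: no change
2. b -> p, d -> t, v -> f, z -> s / _ #: fires at position(s) 10: zearmefegp
surface: zearmefegp

cell VEL=du, CASE=vo, NUM=fe:
underlying: zear-em-vu-gb
1. k -> g, p -> b / _ Z: no change
2. b -> p, d -> t, v -> f, z -> s / _ #: fires at position(s) 10: zearemvugp
surface: zearemvugp


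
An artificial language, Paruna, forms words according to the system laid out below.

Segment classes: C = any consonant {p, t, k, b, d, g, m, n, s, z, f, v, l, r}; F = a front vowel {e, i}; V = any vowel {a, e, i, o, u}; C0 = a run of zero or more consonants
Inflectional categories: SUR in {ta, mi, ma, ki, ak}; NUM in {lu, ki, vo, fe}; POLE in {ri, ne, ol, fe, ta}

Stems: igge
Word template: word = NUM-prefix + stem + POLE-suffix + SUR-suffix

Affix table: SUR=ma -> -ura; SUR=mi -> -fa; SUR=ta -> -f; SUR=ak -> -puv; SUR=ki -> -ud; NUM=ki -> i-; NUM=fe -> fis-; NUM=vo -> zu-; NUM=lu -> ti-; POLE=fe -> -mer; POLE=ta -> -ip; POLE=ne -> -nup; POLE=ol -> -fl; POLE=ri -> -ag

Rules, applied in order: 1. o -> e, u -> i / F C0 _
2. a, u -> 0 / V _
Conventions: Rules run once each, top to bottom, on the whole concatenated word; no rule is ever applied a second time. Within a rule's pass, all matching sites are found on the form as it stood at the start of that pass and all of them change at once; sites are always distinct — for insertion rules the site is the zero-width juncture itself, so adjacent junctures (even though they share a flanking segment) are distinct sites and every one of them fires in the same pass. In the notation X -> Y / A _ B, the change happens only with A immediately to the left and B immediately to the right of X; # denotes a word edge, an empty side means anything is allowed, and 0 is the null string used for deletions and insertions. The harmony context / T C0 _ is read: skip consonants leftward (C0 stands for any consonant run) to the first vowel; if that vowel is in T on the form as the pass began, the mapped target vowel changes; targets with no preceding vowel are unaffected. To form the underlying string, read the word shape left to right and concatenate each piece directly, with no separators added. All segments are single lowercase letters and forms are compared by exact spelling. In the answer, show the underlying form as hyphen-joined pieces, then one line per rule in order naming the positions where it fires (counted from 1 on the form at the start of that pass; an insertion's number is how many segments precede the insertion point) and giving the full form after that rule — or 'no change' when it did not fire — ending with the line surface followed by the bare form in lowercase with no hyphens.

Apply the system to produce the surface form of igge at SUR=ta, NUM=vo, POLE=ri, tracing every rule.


underlying: zu-igge-ag-f
1. o -> e, u -> i / F C0 _: no change
2. a, u -> 0 / V _: fires at position(s) 7: zuiggegf
surface: zuiggegf


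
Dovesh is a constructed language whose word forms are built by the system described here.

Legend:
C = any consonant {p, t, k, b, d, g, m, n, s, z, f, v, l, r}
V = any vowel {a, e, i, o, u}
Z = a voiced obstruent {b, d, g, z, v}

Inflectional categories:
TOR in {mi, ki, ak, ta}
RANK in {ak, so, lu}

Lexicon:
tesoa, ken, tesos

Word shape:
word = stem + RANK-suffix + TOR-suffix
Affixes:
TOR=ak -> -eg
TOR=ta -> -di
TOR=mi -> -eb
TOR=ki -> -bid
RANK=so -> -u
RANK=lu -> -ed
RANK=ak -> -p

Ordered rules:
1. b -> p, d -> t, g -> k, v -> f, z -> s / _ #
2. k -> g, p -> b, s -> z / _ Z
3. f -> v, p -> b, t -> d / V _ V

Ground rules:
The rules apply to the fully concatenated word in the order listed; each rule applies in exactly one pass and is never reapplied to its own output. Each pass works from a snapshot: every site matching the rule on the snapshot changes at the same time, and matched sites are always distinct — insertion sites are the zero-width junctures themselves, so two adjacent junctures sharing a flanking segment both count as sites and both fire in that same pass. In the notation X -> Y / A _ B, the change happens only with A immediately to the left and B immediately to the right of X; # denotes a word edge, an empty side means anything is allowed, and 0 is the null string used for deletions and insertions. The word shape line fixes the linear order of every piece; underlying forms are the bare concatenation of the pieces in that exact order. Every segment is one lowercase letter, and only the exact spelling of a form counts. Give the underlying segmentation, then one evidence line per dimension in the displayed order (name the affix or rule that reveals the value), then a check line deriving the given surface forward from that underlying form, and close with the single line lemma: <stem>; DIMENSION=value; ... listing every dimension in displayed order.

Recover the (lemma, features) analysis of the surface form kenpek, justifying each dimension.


underlying: ken-p-eg
TOR=ak - signalled by the affix -eg
RANK=ak - signalled by the affix -p
check: kenpeg -> kenpek -> kenpek -> kenpek
lemma: ken; TOR=ak; RANK=ak


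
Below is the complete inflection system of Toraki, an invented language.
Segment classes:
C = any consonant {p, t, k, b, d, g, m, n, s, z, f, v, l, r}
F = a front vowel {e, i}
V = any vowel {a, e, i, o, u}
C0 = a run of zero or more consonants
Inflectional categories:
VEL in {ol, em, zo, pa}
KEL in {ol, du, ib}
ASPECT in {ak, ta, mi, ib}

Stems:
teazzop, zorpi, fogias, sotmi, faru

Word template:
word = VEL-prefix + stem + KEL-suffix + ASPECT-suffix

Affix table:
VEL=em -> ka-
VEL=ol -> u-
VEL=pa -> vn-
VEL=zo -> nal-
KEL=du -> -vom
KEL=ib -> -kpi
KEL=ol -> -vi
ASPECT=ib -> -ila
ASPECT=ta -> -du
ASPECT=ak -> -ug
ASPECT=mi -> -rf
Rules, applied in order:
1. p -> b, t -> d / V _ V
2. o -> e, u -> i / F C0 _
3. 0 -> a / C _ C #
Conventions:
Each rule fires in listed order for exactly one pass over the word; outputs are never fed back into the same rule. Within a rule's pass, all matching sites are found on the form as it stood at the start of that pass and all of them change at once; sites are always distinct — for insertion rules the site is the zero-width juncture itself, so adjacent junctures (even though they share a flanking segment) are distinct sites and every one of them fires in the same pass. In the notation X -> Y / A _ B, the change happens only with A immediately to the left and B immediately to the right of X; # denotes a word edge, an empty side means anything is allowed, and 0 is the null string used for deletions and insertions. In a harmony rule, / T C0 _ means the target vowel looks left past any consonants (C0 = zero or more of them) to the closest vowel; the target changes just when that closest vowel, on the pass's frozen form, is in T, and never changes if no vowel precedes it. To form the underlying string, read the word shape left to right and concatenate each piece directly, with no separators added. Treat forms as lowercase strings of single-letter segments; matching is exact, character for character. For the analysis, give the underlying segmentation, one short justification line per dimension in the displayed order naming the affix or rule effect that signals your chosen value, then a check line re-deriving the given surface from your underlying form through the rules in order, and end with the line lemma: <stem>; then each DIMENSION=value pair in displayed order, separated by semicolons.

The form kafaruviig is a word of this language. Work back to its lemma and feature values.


underlying: ka-faru-vi-ug
VEL=em - signalled by the affix ka-
KEL=ol - signalled by the affix -vi
ASPECT=ak - signalled by the affix -ug
check: kafaruviug -> kafaruviug -> kafaruviig -> kafaruviig
lemma: faru; VEL=em; KEL=ol; ASPECT=ak


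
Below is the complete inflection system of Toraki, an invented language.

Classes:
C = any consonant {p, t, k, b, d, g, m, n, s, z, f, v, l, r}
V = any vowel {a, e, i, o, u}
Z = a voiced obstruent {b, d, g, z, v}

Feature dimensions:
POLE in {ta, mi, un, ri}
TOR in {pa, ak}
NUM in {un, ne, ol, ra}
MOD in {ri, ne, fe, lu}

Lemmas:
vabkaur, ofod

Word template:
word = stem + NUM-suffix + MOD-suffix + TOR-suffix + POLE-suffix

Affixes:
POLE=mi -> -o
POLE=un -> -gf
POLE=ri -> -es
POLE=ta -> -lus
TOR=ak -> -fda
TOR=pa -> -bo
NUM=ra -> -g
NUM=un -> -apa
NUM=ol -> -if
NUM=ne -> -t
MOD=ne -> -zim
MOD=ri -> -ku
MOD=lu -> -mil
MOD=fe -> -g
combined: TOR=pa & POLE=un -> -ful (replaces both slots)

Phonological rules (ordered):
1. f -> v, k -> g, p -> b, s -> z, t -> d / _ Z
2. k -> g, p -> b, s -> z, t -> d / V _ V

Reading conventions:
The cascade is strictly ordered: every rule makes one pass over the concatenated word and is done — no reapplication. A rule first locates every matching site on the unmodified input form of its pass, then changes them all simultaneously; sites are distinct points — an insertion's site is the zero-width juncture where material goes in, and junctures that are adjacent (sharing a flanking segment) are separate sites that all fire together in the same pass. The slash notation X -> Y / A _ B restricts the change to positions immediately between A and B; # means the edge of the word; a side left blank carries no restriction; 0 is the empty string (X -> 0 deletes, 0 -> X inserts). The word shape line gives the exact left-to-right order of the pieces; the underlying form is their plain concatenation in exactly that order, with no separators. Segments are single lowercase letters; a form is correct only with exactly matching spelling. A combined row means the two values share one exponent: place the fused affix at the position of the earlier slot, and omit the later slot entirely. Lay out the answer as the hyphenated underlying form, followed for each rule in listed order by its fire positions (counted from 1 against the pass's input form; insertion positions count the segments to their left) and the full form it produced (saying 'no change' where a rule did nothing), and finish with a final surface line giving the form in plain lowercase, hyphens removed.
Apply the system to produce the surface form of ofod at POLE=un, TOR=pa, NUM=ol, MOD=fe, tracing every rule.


underlying: ofod-if-g-ful
1. f -> v, k -> g, p -> b, s -> z, t -> d / _ Z: fires at position(s) 6: ofodivgful
2. k -> g, p -> b, s -> z, t -> d / V _ V: no change
surface: ofodivgful


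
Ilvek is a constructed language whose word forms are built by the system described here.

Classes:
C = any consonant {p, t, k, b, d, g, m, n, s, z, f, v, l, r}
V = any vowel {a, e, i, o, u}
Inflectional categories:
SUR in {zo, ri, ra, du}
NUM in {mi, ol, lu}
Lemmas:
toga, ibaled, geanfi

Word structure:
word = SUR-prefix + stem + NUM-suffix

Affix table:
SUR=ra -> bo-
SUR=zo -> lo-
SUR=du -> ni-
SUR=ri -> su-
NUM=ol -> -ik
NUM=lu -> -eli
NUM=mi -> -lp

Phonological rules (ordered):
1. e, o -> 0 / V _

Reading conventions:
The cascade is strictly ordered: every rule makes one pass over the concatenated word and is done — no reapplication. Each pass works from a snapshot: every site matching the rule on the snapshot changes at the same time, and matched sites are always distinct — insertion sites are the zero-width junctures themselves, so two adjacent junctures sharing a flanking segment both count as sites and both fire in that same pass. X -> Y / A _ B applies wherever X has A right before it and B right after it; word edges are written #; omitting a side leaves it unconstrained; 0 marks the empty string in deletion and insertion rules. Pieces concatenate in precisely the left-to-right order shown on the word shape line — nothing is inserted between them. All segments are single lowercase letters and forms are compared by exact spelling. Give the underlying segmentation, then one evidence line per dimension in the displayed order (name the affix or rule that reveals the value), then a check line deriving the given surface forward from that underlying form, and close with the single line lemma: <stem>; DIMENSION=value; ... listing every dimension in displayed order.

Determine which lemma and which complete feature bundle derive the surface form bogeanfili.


underlying: bo-geanfi-eli
SUR=ra - signalled by the affix bo-
NUM=lu - signalled by the affix -eli
check: bogeanfieli -> bogeanfili
lemma: geanfi; SUR=ra; NUM=lu


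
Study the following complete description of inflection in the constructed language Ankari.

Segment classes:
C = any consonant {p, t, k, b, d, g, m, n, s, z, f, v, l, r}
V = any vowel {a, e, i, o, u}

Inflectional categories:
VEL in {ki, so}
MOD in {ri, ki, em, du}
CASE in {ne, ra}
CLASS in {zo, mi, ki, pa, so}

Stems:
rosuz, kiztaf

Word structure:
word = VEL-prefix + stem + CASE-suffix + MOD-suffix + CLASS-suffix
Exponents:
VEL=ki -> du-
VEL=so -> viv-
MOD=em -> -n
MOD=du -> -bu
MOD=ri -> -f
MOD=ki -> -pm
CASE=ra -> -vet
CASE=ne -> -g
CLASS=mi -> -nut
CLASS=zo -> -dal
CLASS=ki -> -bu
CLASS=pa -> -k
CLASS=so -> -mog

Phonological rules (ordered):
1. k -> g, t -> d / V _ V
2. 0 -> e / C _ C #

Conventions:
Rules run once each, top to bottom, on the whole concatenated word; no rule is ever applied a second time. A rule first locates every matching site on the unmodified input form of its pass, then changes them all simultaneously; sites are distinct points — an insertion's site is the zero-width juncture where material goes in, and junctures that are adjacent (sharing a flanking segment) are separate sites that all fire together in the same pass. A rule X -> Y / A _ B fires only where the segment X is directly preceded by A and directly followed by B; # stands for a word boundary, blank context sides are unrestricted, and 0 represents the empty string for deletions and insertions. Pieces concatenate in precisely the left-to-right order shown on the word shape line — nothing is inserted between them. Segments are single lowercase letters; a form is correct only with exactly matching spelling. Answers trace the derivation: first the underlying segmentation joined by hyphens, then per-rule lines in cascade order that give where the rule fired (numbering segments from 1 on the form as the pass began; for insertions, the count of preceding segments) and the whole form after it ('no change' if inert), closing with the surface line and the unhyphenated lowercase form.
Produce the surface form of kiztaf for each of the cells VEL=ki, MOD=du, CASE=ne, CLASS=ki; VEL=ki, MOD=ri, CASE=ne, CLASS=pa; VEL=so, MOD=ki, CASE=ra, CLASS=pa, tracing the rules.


cell VEL=ki, MOD=du, CASE=ne, CLASS=ki:
underlying: du-kiztaf-g-bu-bu
1. k -> g, t -> d / V _ V: fires at position(s) 3: dugiztafgbubu
2. 0 -> e / C _ C #: no change
surface: dugiztafgbubu

cell VEL=ki, MOD=ri, CASE=ne, CLASS=pa:
underlying: du-kiztaf-g-f-k
1. k -> g, t -> d / V _ V: fires at position(s) 3: dugiztafgfk
2. 0 -> e / C _ C #: inserts after position(s) 10: dugiztafgfek
surface: dugiztafgfek

cell VEL=so, MOD=ki, CASE=ra, CLASS=pa:
underlying: viv-kiztaf-vet-pm-k
1. k -> g, t -> d / V _ V: no change
2. 0 -> e / C _ C #: inserts after position(s) 14: vivkiztafvetpmek
surface: vivkiztafvetpmek


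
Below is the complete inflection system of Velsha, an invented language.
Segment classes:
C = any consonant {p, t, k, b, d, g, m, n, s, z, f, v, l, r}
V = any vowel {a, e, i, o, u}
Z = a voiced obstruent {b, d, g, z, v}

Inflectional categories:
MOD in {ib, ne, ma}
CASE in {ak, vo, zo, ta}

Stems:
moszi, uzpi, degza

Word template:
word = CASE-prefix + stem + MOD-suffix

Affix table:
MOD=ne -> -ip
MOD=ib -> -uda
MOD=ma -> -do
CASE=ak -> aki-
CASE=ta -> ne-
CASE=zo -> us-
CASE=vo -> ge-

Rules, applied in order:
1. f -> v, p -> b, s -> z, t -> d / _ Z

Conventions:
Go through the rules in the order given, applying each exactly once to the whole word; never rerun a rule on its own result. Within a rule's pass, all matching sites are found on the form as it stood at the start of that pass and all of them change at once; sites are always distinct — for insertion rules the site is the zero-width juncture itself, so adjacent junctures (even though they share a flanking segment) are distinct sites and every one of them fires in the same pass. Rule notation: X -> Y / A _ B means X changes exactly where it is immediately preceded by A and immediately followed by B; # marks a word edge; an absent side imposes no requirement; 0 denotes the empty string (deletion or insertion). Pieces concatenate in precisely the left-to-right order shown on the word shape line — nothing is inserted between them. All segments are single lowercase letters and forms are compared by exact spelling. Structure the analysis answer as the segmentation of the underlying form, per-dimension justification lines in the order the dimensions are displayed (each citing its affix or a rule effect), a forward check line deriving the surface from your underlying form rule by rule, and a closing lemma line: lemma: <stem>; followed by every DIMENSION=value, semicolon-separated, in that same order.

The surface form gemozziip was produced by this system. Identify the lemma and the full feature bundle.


underlying: ge-moszi-ip
MOD=ne - signalled by the affix -ip
CASE=vo - signalled by the affix ge-
check: gemosziip -> gemozziip
lemma: moszi; MOD=ne; CASE=vo
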